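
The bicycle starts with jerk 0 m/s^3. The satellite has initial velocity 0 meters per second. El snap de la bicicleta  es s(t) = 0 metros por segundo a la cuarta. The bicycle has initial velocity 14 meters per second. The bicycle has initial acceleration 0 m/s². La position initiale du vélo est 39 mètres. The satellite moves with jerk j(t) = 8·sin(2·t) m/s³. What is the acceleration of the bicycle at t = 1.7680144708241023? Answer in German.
Wir müssen die Stammfunktion unserer Gleichung für den Snap s(t) = 0 2-mal finden. Mit ∫s(t)dt und Anwendung von j(0) = 0, finden wir j(t) = 0. Die Stammfunktion von dem Ruck ist die Beschleunigung. Mit a(0) = 0 erhalten wir a(t) = 0. Aus der Gleichung für die Beschleunigung a(t) = 0, setzen wir t = 1.7680144708241023 ein und erhalten a = 0.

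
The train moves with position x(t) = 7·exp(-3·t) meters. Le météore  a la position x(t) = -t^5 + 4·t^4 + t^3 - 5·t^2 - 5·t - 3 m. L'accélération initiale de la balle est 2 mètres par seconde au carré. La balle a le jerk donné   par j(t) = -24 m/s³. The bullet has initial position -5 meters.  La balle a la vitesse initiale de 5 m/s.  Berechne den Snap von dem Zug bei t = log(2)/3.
Um dies zu lösen, müssen wir 4 Ableitungen unserer Gleichung für die Position x(t) = 7·exp(-3·t) nehmen. Mit d/dt von x(t) finden wir v(t) = -21·exp(-3·t). Die Ableitung von der Geschwindigkeit ergibt die Beschleunigung: a(t) = 63·exp(-3·t). Durch Ableiten von der Beschleunigung erhalten wir den Ruck: j(t) = -189·exp(-3·t). Mit d/dt von j(t) finden wir s(t) = 567·exp(-3·t). Wir haben den Snap s(t) = 567·exp(-3·t). Durch Einsetzen von t = log(2)/3: s(log(2)/3) = 567/2.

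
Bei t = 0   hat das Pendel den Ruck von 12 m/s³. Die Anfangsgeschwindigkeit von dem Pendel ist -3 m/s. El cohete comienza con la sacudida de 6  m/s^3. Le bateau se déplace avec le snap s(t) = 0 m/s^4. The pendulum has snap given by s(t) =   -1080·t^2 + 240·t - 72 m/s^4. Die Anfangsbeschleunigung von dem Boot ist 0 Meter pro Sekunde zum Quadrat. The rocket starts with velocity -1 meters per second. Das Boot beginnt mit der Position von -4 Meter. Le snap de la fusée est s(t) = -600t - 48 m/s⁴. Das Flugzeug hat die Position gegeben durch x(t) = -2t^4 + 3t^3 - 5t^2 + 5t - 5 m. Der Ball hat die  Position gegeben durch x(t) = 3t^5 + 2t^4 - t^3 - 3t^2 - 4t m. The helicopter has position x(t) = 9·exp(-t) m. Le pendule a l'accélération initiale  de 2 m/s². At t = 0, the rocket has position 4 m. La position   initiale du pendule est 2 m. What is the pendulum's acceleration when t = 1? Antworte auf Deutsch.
Wir müssen unsere Gleichung für den Snap s(t) = -1080·t^2 + 240·t - 72 2-mal integrieren. Mit ∫s(t)dt und Anwendung von j(0) = 12, finden wir j(t) = -360·t^3 + 120·t^2 - 72·t + 12. Das Integral von dem Ruck ist die Beschleunigung. Mit a(0) = 2 erhalten wir a(t) = -90·t^4 + 40·t^3 - 36·t^2 + 12·t + 2. Wir haben die Beschleunigung a(t) = -90·t^4 + 40·t^3 - 36·t^2 + 12·t + 2. Durch Einsetzen von t = 1: a(1) = -72.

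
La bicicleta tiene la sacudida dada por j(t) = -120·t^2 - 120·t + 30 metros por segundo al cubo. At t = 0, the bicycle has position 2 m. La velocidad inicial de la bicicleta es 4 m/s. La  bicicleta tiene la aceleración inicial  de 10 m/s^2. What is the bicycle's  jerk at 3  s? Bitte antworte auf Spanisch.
Usando j(t) = -120·t^2 - 120·t + 30 y sustituyendo t = 3, encontramos j = -1410.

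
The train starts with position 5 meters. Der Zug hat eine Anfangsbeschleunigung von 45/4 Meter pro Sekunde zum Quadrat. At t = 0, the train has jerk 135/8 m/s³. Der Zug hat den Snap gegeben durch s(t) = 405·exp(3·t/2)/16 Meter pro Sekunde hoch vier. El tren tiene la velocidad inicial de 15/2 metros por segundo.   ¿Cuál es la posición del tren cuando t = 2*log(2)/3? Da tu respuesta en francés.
Nous devons trouver l'intégrale de notre équation du snap s(t) = 405·exp(3·t/2)/16 4 fois. En prenant ∫s(t)dt et en appliquant j(0) = 135/8, nous trouvons j(t) = 135·exp(3·t/2)/8. L'intégrale du jerk, avec a(0) = 45/4, donne l'accélération: a(t) = 45·exp(3·t/2)/4. En prenant ∫a(t)dt et en appliquant v(0) = 15/2, nous trouvons v(t) = 15·exp(3·t/2)/2. En intégrant la vitesse et en utilisant la condition initiale x(0) = 5, nous obtenons x(t) = 5·exp(3·t/2). Nous avons la position x(t) = 5·exp(3·t/2). En substituant t = 2*log(2)/3: x(2*log(2)/3) = 10.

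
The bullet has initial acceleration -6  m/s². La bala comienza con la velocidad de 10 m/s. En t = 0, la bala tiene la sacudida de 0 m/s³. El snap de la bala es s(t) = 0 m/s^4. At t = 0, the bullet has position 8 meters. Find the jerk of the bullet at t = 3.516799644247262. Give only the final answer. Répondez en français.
La réponse est 0.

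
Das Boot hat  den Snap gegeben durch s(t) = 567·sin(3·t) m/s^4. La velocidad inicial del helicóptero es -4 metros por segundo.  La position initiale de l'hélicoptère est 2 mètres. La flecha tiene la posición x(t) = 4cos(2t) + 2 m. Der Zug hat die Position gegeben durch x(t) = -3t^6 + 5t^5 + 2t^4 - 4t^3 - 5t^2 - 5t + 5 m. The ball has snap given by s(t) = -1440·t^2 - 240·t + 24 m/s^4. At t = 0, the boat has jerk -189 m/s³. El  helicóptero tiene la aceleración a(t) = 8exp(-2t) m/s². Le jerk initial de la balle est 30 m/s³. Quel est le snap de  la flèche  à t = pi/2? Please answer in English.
To solve this, we need to take 4 derivatives of our position equation x(t) = 4·cos(2·t) + 2. Taking d/dt of x(t), we find v(t) = -8·sin(2·t). Differentiating velocity, we get acceleration: a(t) = -16·cos(2·t). Taking d/dt of a(t), we find j(t) = 32·sin(2·t). The derivative of jerk gives snap: s(t) = 64·cos(2·t). Using s(t) = 64·cos(2·t) and substituting t = pi/2, we find s = -64.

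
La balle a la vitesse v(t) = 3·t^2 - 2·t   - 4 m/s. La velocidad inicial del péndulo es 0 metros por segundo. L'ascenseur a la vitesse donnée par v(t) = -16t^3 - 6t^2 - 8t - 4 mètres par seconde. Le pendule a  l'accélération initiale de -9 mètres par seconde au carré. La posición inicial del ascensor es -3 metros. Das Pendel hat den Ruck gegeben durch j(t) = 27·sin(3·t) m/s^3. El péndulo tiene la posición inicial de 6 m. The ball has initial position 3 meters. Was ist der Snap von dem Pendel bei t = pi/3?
Ausgehend von dem Ruck j(t) = 27·sin(3·t), nehmen wir 1 Ableitung. Durch Ableiten von dem Ruck erhalten wir den Snap: s(t) = 81·cos(3·t). Wir haben den Snap s(t) = 81·cos(3·t). Durch Einsetzen von t = pi/3: s(pi/3) = -81.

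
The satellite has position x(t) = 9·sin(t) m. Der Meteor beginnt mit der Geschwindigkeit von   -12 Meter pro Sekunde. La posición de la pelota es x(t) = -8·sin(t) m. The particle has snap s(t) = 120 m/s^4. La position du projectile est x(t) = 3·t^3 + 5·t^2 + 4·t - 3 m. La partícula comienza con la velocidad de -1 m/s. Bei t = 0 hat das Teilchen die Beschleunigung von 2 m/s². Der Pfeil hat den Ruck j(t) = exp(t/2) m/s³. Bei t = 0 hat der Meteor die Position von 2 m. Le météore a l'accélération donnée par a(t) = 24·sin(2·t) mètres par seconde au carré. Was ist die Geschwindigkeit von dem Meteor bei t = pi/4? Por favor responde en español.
Para resolver esto, necesitamos tomar 1 antiderivada de nuestra ecuación de la aceleración a(t) = 24·sin(2·t). Tomando ∫a(t)dt y aplicando v(0) = -12, encontramos v(t) = -12·cos(2·t). De la ecuación de la velocidad v(t) = -12·cos(2·t), sustituimos t = pi/4 para obtener v = 0.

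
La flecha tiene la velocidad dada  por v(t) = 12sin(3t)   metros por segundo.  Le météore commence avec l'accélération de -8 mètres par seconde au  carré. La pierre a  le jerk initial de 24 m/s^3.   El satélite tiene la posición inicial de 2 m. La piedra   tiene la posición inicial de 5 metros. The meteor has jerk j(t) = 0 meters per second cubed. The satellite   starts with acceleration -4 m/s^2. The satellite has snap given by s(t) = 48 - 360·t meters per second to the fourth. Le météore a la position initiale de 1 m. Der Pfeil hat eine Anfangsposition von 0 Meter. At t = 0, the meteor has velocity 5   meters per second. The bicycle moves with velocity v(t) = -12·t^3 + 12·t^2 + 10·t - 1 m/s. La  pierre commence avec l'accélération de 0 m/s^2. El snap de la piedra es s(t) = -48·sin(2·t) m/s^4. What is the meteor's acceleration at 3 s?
Starting from jerk j(t) = 0, we take 1 antiderivative. Finding the antiderivative of j(t) and using a(0) = -8: a(t) = -8. We have acceleration a(t) = -8. Substituting t = 3: a(3) = -8.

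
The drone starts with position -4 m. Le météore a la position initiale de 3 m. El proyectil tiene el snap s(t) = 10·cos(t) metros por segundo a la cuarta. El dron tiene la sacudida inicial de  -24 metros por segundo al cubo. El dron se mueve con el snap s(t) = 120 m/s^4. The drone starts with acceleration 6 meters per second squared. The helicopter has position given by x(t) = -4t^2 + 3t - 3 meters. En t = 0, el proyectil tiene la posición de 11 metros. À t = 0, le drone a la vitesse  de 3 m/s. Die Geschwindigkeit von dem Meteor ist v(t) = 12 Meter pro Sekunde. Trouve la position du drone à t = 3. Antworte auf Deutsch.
Wir müssen das Integral unserer Gleichung für den Snap s(t) = 120 4-mal finden. Mit ∫s(t)dt und Anwendung von j(0) = -24, finden wir j(t) = 120·t - 24. Durch Integration von dem Ruck und Verwendung der Anfangsbedingung a(0) = 6, erhalten wir a(t) = 60·t^2 - 24·t + 6. Die Stammfunktion von der Beschleunigung ist die Geschwindigkeit. Mit v(0) = 3 erhalten wir v(t) = 20·t^3 - 12·t^2 + 6·t + 3. Das Integral von der Geschwindigkeit ist die Position. Mit x(0) = -4 erhalten wir x(t) = 5·t^4 - 4·t^3 + 3·t^2 + 3·t - 4. Mit x(t) = 5·t^4 - 4·t^3 + 3·t^2 + 3·t - 4 und Einsetzen von t = 3, finden wir x = 329.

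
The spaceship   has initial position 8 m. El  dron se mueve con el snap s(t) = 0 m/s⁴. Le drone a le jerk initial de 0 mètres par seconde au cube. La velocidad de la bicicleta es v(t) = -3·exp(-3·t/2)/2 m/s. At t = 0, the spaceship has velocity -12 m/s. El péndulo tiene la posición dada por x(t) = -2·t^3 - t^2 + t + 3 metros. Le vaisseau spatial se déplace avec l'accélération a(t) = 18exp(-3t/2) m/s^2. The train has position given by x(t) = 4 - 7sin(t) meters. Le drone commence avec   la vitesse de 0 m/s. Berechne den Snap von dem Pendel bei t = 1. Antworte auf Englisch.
Starting from position x(t) = -2·t^3 - t^2 + t + 3, we take 4 derivatives. Differentiating position, we get velocity: v(t) = -6·t^2 - 2·t + 1. Taking d/dt of v(t), we find a(t) = -12·t - 2. Taking d/dt of a(t), we find j(t) = -12. Taking d/dt of j(t), we find s(t) = 0. Using s(t) = 0 and substituting t = 1, we find s = 0.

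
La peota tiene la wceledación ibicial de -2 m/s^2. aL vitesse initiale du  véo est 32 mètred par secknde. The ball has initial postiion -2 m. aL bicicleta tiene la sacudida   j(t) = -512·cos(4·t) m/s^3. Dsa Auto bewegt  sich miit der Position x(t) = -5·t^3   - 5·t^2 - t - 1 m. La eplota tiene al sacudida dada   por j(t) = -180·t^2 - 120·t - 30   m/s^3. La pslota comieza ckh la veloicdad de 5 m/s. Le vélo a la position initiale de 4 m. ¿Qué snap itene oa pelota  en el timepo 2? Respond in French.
Pour résoudre ceci, nous devons prendre 1 dérivée de notre équation du jerk j(t) = -180·t^2 - 120·t - 30. La dérivée du jerk donne le snap: s(t) = -360·t - 120. Nous avons le snap s(t) = -360·t - 120. En substituant t = 2: s(2) = -840.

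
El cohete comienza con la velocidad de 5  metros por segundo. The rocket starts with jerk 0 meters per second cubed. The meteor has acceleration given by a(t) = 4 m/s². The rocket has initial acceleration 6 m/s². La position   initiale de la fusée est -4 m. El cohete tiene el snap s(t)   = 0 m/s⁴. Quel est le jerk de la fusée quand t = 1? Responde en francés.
Pour résoudre ceci, nous devons prendre 1 primitive de notre équation du snap s(t) = 0. En intégrant le snap et en utilisant la condition initiale j(0) = 0, nous obtenons j(t) = 0. En utilisant j(t) = 0 et en substituant t = 1, nous trouvons j = 0.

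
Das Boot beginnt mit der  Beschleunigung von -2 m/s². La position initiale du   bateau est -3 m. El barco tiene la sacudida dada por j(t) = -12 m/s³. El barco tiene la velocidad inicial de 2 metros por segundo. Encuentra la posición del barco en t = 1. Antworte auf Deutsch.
Wir müssen unsere Gleichung für den Ruck j(t) = -12 3-mal integrieren. Durch Integration von dem Ruck und Verwendung der Anfangsbedingung a(0) = -2, erhalten wir a(t) = -12·t - 2. Durch Integration von der Beschleunigung und Verwendung der Anfangsbedingung v(0) = 2, erhalten wir v(t) = -6·t^2 - 2·t + 2. Mit ∫v(t)dt und Anwendung von x(0) = -3, finden wir x(t) = -2·t^3 - t^2 + 2·t - 3. Mit x(t) = -2·t^3 - t^2 + 2·t - 3 und Einsetzen von t = 1, finden wir x = -4.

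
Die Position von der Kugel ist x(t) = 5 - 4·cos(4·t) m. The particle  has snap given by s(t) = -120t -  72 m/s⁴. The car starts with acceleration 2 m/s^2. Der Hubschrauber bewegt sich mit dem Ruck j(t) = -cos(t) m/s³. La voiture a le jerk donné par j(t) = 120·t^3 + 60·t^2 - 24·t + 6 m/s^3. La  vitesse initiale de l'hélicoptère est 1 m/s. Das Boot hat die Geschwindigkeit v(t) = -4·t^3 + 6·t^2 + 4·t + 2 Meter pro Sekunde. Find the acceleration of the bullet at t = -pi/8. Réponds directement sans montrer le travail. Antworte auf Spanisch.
En t = -pi/8, a = 0.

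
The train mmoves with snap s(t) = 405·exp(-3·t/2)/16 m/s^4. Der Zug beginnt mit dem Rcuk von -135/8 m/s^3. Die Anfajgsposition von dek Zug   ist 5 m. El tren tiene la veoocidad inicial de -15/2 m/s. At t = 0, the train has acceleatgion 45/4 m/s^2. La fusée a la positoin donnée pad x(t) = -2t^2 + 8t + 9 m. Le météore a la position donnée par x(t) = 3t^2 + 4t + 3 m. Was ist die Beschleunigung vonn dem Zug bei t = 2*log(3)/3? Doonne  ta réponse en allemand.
Ausgehend von dem Snap s(t) = 405·exp(-3·t/2)/16, nehmen wir 2 Stammfunktionen. Das Integral von dem Snap, mit j(0) = -135/8, ergibt den Ruck: j(t) = -135·exp(-3·t/2)/8. Das Integral von dem Ruck ist die Beschleunigung. Mit a(0) = 45/4 erhalten wir a(t) = 45·exp(-3·t/2)/4. Mit a(t) = 45·exp(-3·t/2)/4 und Einsetzen von t = 2*log(3)/3, finden wir a = 15/4.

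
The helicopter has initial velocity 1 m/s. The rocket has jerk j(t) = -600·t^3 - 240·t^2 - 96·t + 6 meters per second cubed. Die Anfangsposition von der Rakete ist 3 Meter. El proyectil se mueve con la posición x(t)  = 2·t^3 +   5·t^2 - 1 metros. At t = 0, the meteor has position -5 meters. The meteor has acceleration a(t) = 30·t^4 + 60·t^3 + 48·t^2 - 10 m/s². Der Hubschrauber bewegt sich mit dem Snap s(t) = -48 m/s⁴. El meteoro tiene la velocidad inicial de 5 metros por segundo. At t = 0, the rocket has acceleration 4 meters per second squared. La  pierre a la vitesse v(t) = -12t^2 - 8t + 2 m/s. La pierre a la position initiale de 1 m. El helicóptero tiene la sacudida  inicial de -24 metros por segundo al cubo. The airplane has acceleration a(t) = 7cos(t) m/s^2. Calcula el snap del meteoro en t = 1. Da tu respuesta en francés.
En partant de l'accélération a(t) = 30·t^4 + 60·t^3 + 48·t^2 - 10, nous prenons 2 dérivées. En prenant d/dt de a(t), nous trouvons j(t) = 120·t^3 + 180·t^2 + 96·t. En dérivant le jerk, nous obtenons le snap: s(t) = 360·t^2 + 360·t + 96. Nous avons le snap s(t) = 360·t^2 + 360·t + 96. En substituant t = 1: s(1) = 816.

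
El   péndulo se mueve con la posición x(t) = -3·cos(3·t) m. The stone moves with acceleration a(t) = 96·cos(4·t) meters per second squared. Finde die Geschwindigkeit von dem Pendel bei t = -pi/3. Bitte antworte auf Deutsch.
Wir müssen unsere Gleichung für die Position x(t) = -3·cos(3·t) 1-mal ableiten. Durch Ableiten von der Position erhalten wir die Geschwindigkeit: v(t) = 9·sin(3·t). Wir haben die Geschwindigkeit v(t) = 9·sin(3·t). Durch Einsetzen von t = -pi/3: v(-pi/3) = 0.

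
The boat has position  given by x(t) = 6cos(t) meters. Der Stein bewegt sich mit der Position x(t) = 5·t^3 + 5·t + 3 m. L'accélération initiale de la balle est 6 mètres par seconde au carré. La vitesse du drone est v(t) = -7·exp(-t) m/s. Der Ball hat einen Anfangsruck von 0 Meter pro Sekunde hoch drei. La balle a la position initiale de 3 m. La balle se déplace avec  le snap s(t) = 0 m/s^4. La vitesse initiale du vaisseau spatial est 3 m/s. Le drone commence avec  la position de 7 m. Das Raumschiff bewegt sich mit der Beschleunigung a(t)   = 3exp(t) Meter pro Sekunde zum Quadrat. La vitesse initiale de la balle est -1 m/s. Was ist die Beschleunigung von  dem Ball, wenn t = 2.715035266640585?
Wir müssen unsere Gleichung für den Snap s(t) = 0 2-mal integrieren. Durch Integration von dem Snap und Verwendung der Anfangsbedingung j(0) = 0, erhalten wir j(t) = 0. Das Integral von dem Ruck ist die Beschleunigung. Mit a(0) = 6 erhalten wir a(t) = 6. Mit a(t) = 6 und Einsetzen von t = 2.715035266640585, finden wir a = 6.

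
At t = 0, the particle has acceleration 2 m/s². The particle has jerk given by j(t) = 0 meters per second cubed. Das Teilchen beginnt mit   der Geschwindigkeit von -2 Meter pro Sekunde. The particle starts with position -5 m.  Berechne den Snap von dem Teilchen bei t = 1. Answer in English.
We must differentiate our jerk equation j(t) = 0 1 time. The derivative of jerk gives snap: s(t) = 0. We have snap s(t) = 0. Substituting t = 1: s(1) = 0.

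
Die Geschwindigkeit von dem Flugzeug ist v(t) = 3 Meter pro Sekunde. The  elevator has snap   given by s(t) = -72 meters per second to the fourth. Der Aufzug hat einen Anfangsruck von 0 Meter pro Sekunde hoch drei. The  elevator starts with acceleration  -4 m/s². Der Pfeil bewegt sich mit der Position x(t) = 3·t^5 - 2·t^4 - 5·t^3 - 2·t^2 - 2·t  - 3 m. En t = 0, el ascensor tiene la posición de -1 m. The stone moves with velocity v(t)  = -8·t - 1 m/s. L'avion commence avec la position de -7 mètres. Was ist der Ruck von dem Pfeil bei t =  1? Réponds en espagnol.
Para resolver esto, necesitamos tomar 3 derivadas de nuestra ecuación de la posición x(t) = 3·t^5 - 2·t^4 - 5·t^3 - 2·t^2 - 2·t - 3. Derivando la posición, obtenemos la velocidad: v(t) = 15·t^4 - 8·t^3 - 15·t^2 - 4·t - 2. La derivada de la velocidad da la aceleración: a(t) = 60·t^3 - 24·t^2 - 30·t - 4. Tomando d/dt de a(t), encontramos j(t) = 180·t^2 - 48·t - 30. Tenemos la sacudida j(t) = 180·t^2 - 48·t - 30. Sustituyendo t = 1: j(1) = 102.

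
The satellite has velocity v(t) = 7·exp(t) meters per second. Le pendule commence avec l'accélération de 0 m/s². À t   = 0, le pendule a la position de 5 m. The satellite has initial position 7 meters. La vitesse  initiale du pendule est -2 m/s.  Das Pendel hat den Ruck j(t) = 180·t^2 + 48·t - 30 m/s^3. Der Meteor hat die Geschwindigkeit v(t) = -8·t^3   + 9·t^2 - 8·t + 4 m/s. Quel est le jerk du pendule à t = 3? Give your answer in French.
Nous avons le jerk j(t) = 180·t^2 + 48·t - 30. En substituant t = 3: j(3) = 1734.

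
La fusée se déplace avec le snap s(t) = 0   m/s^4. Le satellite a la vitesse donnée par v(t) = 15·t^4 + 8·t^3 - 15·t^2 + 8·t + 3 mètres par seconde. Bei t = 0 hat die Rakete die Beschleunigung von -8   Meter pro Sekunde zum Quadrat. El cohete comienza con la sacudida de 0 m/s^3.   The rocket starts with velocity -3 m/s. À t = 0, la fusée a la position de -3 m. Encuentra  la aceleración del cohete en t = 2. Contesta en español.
Para resolver esto, necesitamos tomar 2 integrales de nuestra ecuación del snap s(t) = 0. La antiderivada del snap, con j(0) = 0, da la sacudida: j(t) = 0. La antiderivada de la sacudida, con a(0) = -8, da la aceleración: a(t) = -8. De la ecuación de la aceleración a(t) = -8, sustituimos t = 2 para obtener a = -8.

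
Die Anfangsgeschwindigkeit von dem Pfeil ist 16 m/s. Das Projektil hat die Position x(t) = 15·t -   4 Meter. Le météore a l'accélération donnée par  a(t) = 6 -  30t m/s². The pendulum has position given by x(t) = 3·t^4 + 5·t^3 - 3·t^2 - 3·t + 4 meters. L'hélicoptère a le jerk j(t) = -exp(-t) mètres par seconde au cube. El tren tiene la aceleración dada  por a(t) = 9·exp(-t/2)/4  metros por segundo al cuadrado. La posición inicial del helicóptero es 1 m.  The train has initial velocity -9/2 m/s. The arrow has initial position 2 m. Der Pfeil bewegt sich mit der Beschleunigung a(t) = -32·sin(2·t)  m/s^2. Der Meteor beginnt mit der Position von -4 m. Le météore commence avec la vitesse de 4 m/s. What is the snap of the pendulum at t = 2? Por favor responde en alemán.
Wir müssen unsere Gleichung für die Position x(t) = 3·t^4 + 5·t^3 - 3·t^2 - 3·t + 4 4-mal ableiten. Die Ableitung von der Position ergibt die Geschwindigkeit: v(t) = 12·t^3 + 15·t^2 - 6·t - 3. Mit d/dt von v(t) finden wir a(t) = 36·t^2 + 30·t - 6. Durch Ableiten von der Beschleunigung erhalten wir den Ruck: j(t) = 72·t + 30. Die Ableitung von dem Ruck ergibt den Snap: s(t) = 72. Aus der Gleichung für den Snap s(t) = 72, setzen wir t = 2 ein und erhalten s = 72.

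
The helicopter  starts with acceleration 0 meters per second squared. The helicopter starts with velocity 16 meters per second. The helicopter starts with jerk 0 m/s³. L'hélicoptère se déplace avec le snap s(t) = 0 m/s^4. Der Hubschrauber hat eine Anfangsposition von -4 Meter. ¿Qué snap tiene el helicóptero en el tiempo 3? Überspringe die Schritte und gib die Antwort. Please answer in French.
Le snap à t = 3 est s = 0.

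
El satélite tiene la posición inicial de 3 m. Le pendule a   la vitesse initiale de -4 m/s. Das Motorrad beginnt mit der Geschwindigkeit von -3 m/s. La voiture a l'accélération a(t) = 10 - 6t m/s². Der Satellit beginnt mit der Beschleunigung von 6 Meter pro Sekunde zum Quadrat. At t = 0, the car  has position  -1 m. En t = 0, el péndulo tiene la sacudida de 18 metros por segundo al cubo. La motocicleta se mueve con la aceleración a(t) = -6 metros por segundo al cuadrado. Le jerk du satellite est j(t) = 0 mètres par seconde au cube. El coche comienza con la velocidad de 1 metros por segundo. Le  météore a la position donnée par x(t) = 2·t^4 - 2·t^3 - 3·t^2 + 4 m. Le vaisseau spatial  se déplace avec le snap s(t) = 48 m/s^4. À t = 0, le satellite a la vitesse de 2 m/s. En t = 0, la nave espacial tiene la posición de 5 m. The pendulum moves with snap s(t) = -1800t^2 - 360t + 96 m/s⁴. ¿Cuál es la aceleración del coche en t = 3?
Tenemos la aceleración a(t) = 10 - 6·t. Sustituyendo t = 3: a(3) = -8.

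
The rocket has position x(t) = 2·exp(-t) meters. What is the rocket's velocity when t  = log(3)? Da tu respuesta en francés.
En partant de la position x(t) = 2·exp(-t), nous prenons 1 dérivée. La dérivée de la position donne la vitesse: v(t) = -2·exp(-t). Nous avons la vitesse v(t) = -2·exp(-t). En substituant t = log(3): v(log(3)) = -2/3.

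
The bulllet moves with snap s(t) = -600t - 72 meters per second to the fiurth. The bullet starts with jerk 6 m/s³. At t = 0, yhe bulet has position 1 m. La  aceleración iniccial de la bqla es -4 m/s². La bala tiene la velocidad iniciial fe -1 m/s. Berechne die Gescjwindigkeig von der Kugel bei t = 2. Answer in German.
Wir müssen unsere Gleichung für den Snap s(t) = -600·t - 72 3-mal integrieren. Das Integral von dem Snap, mit j(0) = 6, ergibt den Ruck: j(t) = -300·t^2 - 72·t + 6. Das Integral von dem Ruck ist die Beschleunigung. Mit a(0) = -4 erhalten wir a(t) = -100·t^3 - 36·t^2 + 6·t - 4. Mit ∫a(t)dt und Anwendung von v(0) = -1, finden wir v(t) = -25·t^4 - 12·t^3 + 3·t^2 - 4·t - 1. Mit v(t) = -25·t^4 - 12·t^3 + 3·t^2 - 4·t - 1 und Einsetzen von t = 2, finden wir v = -493.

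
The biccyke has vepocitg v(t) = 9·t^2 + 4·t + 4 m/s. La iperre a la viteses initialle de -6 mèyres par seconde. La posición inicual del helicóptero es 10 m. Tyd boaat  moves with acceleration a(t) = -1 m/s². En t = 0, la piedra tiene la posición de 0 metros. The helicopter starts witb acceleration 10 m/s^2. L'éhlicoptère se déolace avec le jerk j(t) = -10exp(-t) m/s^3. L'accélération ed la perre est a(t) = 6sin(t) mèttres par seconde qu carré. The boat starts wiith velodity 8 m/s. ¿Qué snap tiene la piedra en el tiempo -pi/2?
Para resolver esto, necesitamos tomar 2 derivadas de nuestra ecuación de la aceleración a(t) = 6·sin(t). La derivada de la aceleración da la sacudida: j(t) = 6·cos(t). Tomando d/dt de j(t), encontramos s(t) = -6·sin(t). Usando s(t) = -6·sin(t) y sustituyendo t = -pi/2, encontramos s = 6.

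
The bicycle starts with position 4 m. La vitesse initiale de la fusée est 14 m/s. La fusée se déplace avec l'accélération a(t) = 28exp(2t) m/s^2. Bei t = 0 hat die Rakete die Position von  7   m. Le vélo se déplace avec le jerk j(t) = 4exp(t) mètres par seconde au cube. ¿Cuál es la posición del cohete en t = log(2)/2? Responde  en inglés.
We need to integrate our acceleration equation a(t) = 28·exp(2·t) 2 times. Integrating acceleration and using the initial condition v(0) = 14, we get v(t) = 14·exp(2·t). The antiderivative of velocity, with x(0) = 7, gives position: x(t) = 7·exp(2·t). We have position x(t) = 7·exp(2·t). Substituting t = log(2)/2: x(log(2)/2) = 14.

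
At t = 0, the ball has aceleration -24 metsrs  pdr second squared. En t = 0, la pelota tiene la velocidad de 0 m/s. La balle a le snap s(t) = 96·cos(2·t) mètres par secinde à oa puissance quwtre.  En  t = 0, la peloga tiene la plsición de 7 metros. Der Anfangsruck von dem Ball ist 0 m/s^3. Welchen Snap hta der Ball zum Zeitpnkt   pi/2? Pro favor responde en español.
Usando s(t) = 96·cos(2·t) y sustituyendo t = pi/2, encontramos s = -96.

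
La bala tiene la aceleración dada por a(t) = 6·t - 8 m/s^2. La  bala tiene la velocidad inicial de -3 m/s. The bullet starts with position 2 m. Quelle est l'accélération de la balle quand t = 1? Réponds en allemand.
Mit a(t) = 6·t - 8 und Einsetzen von t = 1, finden wir a = -2.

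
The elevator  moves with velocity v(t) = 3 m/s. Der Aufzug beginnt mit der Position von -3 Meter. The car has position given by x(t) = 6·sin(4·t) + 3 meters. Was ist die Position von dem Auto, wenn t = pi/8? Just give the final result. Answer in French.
x(pi/8) = 9.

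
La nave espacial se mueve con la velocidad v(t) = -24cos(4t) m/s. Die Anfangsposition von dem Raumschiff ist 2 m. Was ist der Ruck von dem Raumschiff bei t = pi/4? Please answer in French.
Nous devons dériver notre équation de la vitesse v(t) = -24·cos(4·t) 2 fois. En prenant d/dt de v(t), nous trouvons a(t) = 96·sin(4·t). En dérivant l'accélération, nous obtenons le jerk: j(t) = 384·cos(4·t). En utilisant j(t) = 384·cos(4·t) et en substituant t = pi/4, nous trouvons j = -384.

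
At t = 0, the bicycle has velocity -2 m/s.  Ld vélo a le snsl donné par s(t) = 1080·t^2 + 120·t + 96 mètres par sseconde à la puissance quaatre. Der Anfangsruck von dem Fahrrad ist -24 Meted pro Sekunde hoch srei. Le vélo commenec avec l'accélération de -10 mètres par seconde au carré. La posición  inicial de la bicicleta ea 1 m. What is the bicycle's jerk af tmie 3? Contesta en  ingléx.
To solve this, we need to take 1 integral of our snap equation s(t) = 1080·t^2 + 120·t + 96. Taking ∫s(t)dt and applying j(0) = -24, we find j(t) = 360·t^3 + 60·t^2 + 96·t - 24. From the given jerk equation j(t) = 360·t^3 + 60·t^2 + 96·t - 24, we substitute t = 3 to get j = 10524.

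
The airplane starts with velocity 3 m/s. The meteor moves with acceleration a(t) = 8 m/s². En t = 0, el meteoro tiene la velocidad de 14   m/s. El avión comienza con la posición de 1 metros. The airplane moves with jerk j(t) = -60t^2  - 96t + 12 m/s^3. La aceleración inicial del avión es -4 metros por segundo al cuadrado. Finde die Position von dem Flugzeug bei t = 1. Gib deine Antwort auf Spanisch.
Necesitamos integrar nuestra ecuación de la sacudida j(t) = -60·t^2 - 96·t + 12 3 veces. La integral de la sacudida, con a(0) = -4, da la aceleración: a(t) = -20·t^3 - 48·t^2 + 12·t - 4. Integrando la aceleración y usando la condición inicial v(0) = 3, obtenemos v(t) = -5·t^4 - 16·t^3 + 6·t^2 - 4·t + 3. La antiderivada de la velocidad es la posición. Usando x(0) = 1, obtenemos x(t) = -t^5 - 4·t^4 + 2·t^3 - 2·t^2 + 3·t + 1. Usando x(t) = -t^5 - 4·t^4 + 2·t^3 - 2·t^2 + 3·t + 1 y sustituyendo t = 1, encontramos x = -1.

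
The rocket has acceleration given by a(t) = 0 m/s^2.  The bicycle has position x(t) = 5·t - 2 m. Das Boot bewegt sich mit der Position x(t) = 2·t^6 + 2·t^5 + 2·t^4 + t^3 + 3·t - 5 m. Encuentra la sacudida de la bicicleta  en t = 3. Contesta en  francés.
Pour résoudre ceci, nous devons prendre 3 dérivées de notre équation de la position x(t) = 5·t - 2. La dérivée de la position donne la vitesse: v(t) = 5. En prenant d/dt de v(t), nous trouvons a(t) = 0. La dérivée de l'accélération donne le jerk: j(t) = 0. Nous avons le jerk j(t) = 0. En substituant t = 3: j(3) = 0.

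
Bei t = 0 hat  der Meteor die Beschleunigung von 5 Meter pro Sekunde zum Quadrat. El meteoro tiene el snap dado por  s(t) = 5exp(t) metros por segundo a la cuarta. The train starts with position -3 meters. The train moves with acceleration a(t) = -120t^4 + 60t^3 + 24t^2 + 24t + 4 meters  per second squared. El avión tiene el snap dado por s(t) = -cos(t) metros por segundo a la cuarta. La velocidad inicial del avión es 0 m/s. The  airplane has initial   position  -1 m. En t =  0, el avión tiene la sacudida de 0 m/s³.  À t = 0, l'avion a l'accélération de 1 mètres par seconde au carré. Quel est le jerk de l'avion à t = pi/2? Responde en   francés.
Pour résoudre ceci, nous devons prendre 1 intégrale de notre équation du snap s(t) = -cos(t). La primitive du snap, avec j(0) = 0, donne le jerk: j(t) = -sin(t). En utilisant j(t) = -sin(t) et en substituant t = pi/2, nous trouvons j = -1.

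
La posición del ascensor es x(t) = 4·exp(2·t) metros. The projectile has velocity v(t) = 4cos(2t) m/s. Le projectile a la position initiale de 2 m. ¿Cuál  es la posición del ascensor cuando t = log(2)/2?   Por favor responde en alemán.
Mit x(t) = 4·exp(2·t) und Einsetzen von t = log(2)/2, finden wir x = 8.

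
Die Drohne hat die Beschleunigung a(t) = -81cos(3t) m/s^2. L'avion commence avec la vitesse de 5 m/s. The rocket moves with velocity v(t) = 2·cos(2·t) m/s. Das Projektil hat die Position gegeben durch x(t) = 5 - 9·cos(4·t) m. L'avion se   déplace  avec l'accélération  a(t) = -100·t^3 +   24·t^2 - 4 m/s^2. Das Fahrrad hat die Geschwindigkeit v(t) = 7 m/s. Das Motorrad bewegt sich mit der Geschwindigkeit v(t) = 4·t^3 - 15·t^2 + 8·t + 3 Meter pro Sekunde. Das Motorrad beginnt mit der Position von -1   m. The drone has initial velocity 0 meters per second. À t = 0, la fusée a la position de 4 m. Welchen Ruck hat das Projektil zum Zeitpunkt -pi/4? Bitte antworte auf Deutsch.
Wir müssen unsere Gleichung für die Position x(t) = 5 - 9·cos(4·t) 3-mal ableiten. Mit d/dt von x(t) finden wir v(t) = 36·sin(4·t). Mit d/dt von v(t) finden wir a(t) = 144·cos(4·t). Mit d/dt von a(t) finden wir j(t) = -576·sin(4·t). Wir haben den Ruck j(t) = -576·sin(4·t). Durch Einsetzen von t = -pi/4: j(-pi/4) = 0.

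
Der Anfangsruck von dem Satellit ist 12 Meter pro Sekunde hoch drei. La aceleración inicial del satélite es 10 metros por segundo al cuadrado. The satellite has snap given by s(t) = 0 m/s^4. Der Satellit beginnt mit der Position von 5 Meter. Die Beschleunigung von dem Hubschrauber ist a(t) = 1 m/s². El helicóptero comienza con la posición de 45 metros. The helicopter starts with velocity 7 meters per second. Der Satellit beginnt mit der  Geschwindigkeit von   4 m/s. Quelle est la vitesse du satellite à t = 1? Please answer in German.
Wir müssen das Integral unserer Gleichung für den Snap s(t) = 0 3-mal finden. Die Stammfunktion von dem Snap ist der Ruck. Mit j(0) = 12 erhalten wir j(t) = 12. Mit ∫j(t)dt und Anwendung von a(0) = 10, finden wir a(t) = 12·t + 10. Das Integral von der Beschleunigung ist die Geschwindigkeit. Mit v(0) = 4 erhalten wir v(t) = 6·t^2 + 10·t + 4. Aus der Gleichung für die Geschwindigkeit v(t) = 6·t^2 + 10·t + 4, setzen wir t = 1 ein und erhalten v = 20.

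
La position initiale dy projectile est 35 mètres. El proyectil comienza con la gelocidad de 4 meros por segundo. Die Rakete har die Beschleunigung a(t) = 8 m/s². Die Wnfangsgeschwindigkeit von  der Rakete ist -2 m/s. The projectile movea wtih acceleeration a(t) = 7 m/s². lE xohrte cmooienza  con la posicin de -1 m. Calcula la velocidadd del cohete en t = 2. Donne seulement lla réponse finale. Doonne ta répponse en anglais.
The answer is 14.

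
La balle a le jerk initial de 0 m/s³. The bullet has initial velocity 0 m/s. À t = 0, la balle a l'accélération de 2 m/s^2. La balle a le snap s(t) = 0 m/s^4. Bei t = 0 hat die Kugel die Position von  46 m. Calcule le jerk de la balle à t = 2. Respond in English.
Starting from snap s(t) = 0, we take 1 antiderivative. The integral of snap, with j(0) = 0, gives jerk: j(t) = 0. Using j(t) = 0 and substituting t = 2, we find j = 0.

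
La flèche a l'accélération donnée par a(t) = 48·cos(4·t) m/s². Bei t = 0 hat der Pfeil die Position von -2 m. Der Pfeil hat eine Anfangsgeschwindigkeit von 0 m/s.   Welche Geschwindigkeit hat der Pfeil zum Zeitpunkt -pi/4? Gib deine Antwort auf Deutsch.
Ausgehend von der Beschleunigung a(t) = 48·cos(4·t), nehmen wir 1 Stammfunktion. Durch Integration von der Beschleunigung und Verwendung der Anfangsbedingung v(0) = 0, erhalten wir v(t) = 12·sin(4·t). Mit v(t) = 12·sin(4·t) und Einsetzen von t = -pi/4, finden wir v = 0.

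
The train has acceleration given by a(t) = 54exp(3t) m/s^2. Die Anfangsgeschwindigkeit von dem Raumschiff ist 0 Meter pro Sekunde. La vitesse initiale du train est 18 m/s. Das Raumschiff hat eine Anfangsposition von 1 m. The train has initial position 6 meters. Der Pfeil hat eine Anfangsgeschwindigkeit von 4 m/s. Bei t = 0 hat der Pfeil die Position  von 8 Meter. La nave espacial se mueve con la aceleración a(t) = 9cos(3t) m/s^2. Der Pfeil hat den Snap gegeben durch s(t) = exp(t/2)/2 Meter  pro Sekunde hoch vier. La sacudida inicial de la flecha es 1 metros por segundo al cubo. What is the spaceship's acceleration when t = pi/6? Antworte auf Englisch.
We have acceleration a(t) = 9·cos(3·t). Substituting t = pi/6: a(pi/6) = 0.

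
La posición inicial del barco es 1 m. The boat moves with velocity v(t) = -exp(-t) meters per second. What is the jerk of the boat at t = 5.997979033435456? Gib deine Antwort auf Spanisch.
Partiendo de la velocidad v(t) = -exp(-t), tomamos 2 derivadas. La derivada de la velocidad da la aceleración: a(t) = exp(-t). Derivando la aceleración, obtenemos la sacudida: j(t) = -exp(-t). De la ecuación de la sacudida j(t) = -exp(-t), sustituimos t = 5.997979033435456 para obtener j = -0.00248376671733997.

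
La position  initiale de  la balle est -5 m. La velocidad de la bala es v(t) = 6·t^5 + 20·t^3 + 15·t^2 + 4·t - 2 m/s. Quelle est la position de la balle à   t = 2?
Nous devons trouver la primitive de notre équation de la vitesse v(t) = 6·t^5 + 20·t^3 + 15·t^2 + 4·t - 2 1 fois. En intégrant la vitesse et en utilisant la condition initiale x(0) = -5, nous obtenons x(t) = t^6 + 5·t^4 + 5·t^3 + 2·t^2 - 2·t - 5. En utilisant x(t) = t^6 + 5·t^4 + 5·t^3 + 2·t^2 - 2·t - 5 et en substituant t = 2, nous trouvons x = 183.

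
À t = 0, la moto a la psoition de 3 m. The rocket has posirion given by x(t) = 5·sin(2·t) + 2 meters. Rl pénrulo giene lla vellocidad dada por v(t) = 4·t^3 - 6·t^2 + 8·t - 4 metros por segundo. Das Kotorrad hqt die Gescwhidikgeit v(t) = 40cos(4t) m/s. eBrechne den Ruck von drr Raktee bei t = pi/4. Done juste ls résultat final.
Die Antwort ist 0.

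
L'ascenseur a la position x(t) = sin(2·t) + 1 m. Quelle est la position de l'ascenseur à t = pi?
En utilisant x(t) = sin(2·t) + 1 et en substituant t = pi, nous trouvons x = 1.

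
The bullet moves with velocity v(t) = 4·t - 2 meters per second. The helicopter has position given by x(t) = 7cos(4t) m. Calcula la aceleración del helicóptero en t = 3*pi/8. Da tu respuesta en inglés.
We must differentiate our position equation x(t) = 7·cos(4·t) 2 times. Taking d/dt of x(t), we find v(t) = -28·sin(4·t). The derivative of velocity gives acceleration: a(t) = -112·cos(4·t). Using a(t) = -112·cos(4·t) and substituting t = 3*pi/8, we find a = 0.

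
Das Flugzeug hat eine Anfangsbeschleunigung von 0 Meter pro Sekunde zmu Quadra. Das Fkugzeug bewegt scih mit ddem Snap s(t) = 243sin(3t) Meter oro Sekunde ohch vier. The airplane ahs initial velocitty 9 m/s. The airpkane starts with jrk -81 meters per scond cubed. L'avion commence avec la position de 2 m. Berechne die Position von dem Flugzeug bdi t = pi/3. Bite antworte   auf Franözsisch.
Nous devons trouver la primitive de notre équation du snap s(t) = 243·sin(3·t) 4 fois. L'intégrale du snap, avec j(0) = -81, donne le jerk: j(t) = -81·cos(3·t). En intégrant le jerk et en utilisant la condition initiale a(0) = 0, nous obtenons a(t) = -27·sin(3·t). En intégrant l'accélération et en utilisant la condition initiale v(0) = 9, nous obtenons v(t) = 9·cos(3·t). En intégrant la vitesse et en utilisant la condition initiale x(0) = 2, nous obtenons x(t) = 3·sin(3·t) + 2. Nous avons la position x(t) = 3·sin(3·t) + 2. En substituant t = pi/3: x(pi/3) = 2.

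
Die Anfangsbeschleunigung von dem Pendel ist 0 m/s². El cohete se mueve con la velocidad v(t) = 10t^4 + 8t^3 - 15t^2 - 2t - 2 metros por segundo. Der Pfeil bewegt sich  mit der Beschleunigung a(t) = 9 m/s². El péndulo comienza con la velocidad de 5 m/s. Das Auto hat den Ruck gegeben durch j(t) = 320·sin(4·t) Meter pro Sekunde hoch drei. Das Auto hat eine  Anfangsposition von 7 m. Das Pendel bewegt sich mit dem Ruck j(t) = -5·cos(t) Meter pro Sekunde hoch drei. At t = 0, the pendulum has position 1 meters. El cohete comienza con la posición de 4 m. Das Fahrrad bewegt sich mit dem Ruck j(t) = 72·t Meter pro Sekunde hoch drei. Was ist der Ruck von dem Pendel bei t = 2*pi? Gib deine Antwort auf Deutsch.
Wir haben den Ruck j(t) = -5·cos(t). Durch Einsetzen von t = 2*pi: j(2*pi) = -5.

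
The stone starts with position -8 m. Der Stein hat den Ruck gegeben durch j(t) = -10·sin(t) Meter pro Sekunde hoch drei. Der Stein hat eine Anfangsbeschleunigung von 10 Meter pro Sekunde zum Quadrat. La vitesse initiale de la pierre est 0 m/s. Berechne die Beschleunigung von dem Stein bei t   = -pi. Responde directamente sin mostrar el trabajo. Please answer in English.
The acceleration at t = -pi is a = -10.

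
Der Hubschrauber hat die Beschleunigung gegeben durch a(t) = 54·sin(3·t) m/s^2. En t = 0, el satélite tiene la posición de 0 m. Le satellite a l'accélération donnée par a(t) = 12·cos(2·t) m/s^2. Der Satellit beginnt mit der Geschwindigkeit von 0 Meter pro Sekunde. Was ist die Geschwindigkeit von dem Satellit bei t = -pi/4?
Um dies zu lösen, müssen wir 1 Integral unserer Gleichung für die Beschleunigung a(t) = 12·cos(2·t) finden. Mit ∫a(t)dt und Anwendung von v(0) = 0, finden wir v(t) = 6·sin(2·t). Wir haben die Geschwindigkeit v(t) = 6·sin(2·t). Durch Einsetzen von t = -pi/4: v(-pi/4) = -6.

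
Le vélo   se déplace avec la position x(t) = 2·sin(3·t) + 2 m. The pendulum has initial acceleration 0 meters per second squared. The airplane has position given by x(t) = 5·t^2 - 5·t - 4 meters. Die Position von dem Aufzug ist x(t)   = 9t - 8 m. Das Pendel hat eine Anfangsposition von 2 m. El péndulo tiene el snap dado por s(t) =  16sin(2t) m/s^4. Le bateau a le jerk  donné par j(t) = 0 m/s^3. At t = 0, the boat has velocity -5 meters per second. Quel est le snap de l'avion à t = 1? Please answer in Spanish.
Partiendo de la posición x(t) = 5·t^2 - 5·t - 4, tomamos 4 derivadas. Tomando d/dt de x(t), encontramos v(t) = 10·t - 5. Derivando la velocidad, obtenemos la aceleración: a(t) = 10. La derivada de la aceleración da la sacudida: j(t) = 0. La derivada de la sacudida da el snap: s(t) = 0. Usando s(t) = 0 y sustituyendo t = 1, encontramos s = 0.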